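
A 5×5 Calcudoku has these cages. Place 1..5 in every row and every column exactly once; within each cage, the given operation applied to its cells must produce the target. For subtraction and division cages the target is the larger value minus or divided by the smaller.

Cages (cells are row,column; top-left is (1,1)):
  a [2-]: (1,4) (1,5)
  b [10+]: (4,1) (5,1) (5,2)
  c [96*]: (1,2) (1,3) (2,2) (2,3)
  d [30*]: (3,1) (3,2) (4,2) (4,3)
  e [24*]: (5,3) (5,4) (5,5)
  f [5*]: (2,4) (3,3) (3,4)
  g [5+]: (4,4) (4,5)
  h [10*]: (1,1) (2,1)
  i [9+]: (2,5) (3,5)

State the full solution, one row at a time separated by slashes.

5 4 2 3 1 / 2 3 4 1 5 / 3 2 1 5 4 / 4 1 5 2 3 / 1 5 3 4 2

Cage f has product 5, which forces (2,4) = 1.
The 3 cells of cage f must have product 5, so (3,3) = 1.
Cage f has product 5, which forces (3,4) = 5.
Row 3 now contains 5, so (3,5) = 4.
4 is placed in column 5, so (2,5) = 5.
Cage d needs product 30; hence (4,2) = 1.
Cage d has product 30, which forces (4,3) = 5.
The two cells of cage h must have product 10; hence (1,1) = 5.
Row 2 already has 5, so (2,1) = 2.
Column 1 already has 2, leaving (3,1) = 3.
Row 3 now contains 3; hence (3,2) = 2.
Column 1 now contains 3; hence (4,1) = 4.
Column 1 already has 4, which forces (5,1) = 1.
Cage c needs product 96, so (1,2) = 4.
Cage c needs product 96, leaving (1,3) = 2.
Row 1 now contains 4; hence (1,4) = 3.
2 is placed in row 1; hence (1,5) = 1.
Cage c has product 96, which forces (2,2) = 3.
The 4 cells of cage c must have product 96, so (2,3) = 4.
Column 4 already has 3, which forces (4,4) = 2.
Row 4 already has 2, so (4,5) = 3.
Cage b has sum 10, leaving (5,2) = 5.
Column 3 now contains 4, which forces (5,3) = 3.
2 is placed in column 4; hence (5,4) = 4.
3 is placed in column 5, so (5,5) = 2.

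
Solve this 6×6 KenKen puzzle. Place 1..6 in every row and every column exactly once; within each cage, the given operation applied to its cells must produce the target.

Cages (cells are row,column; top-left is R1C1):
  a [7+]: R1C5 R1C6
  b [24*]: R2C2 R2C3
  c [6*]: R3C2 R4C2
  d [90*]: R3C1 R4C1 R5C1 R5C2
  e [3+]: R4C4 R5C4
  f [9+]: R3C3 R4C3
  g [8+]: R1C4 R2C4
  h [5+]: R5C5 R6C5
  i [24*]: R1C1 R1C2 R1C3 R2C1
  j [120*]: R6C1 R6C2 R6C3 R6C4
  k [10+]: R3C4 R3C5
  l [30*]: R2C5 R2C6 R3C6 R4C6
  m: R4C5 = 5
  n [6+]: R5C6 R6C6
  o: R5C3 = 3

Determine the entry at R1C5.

Cage m is a single given cell, which forces R4C5 = 5.
Cage o is a single given cell, leaving R5C3 = 3.
Cage f needs two cells with sum 9, which forces R3C3 = 5.
Cage f needs two cells with sum 9, leaving R4C3 = 4.
Cage b's pair has product 24, so R2C2 = 4.
4 is placed in column 3; hence R2C3 = 6.
Cage l has product 30, so R2C6 = 5.
Row 1 needs a 5, and only R1C4 is open for it.
The two cells of cage g must have sum 8; hence R2C4 = 3.
In column 1, 2 can only go at R2C1, so R2C1 = 2.
Row 2 now contains 2, which forces R2C5 = 1.
The two cells of cage h must have sum 5; hence R5C5 = 2.
2 is placed in row 5, which forces R5C6 = 4.
The two cells of cage h must have sum 5, leaving R6C5 = 3.
4 is placed in column 6; hence R6C6 = 2.
Cage e's pair has sum 3; hence R4C4 = 2.
2 is placed in row 5, leaving R5C4 = 1.
Row 6 now contains 2; hence R6C3 = 1.
1 is placed in column 3; hence R1C3 = 2.
The only place for 3 in row 1 is R1C6.
Cage a's pair has sum 7, so R1C5 = 4.
Column 5 already has 4, which forces R3C5 = 6.
6 is placed in row 3, leaving R3C6 = 1.
Column 6 already has 1, so R4C6 = 6.
1 is placed in row 3, so R3C1 = 3.
1 is placed in row 3; hence R3C2 = 2.
6 is placed in row 3, which forces R3C4 = 4.
Cage d needs product 90, so R4C1 = 1.
Cage c needs two cells with product 6; hence R4C2 = 3.
Column 4 already has 4, which forces R6C4 = 6.
1 is placed in column 1; hence R1C1 = 6.
The 4 cells of cage i must have product 24, so R1C2 = 1.
6 is placed in column 1, so R5C1 = 5.
5 is placed in row 5, so R5C2 = 6.
Cage j needs product 120, leaving R6C1 = 4.
Row 6 now contains 6; hence R6C2 = 5.
The full grid is 6 1 2 5 4 3 / 2 4 6 3 1 5 / 3 2 5 4 6 1 / 1 3 4 2 5 6 / 5 6 3 1 2 4 / 4 5 1 6 3 2.

4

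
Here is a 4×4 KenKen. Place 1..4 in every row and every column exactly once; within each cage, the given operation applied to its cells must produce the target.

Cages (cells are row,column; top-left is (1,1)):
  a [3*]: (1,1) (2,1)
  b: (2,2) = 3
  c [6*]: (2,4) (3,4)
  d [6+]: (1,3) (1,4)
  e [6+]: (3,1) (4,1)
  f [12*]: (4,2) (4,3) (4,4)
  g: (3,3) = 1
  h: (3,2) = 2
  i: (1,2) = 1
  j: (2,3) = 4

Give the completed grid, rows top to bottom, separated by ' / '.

Cage i is given, which forces (1,2) = 1.
Cage b is given; hence (2,2) = 3.
J is a freebie, so (2,3) = 4.
3 is placed in row 2, leaving (2,4) = 2.
Cage h is a single given cell, which forces (3,2) = 2.
G is a freebie; hence (3,3) = 1.
Column 4 now contains 2, leaving (3,4) = 3.
Column 2 already has 3, which forces (4,2) = 4.
Column 3 now contains 1, so (4,3) = 3.
Row 4 now contains 4; hence (4,4) = 1.
Row 1 already has 1, so (1,1) = 3.
Column 3 now contains 4; hence (1,3) = 2.
Column 4 now contains 2, which forces (1,4) = 4.
3 is placed in row 2, which forces (2,1) = 1.
Row 3 already has 2, leaving (3,1) = 4.
Row 4 now contains 4; hence (4,1) = 2.

3 1 2 4 / 1 3 4 2 / 4 2 1 3 / 2 4 3 1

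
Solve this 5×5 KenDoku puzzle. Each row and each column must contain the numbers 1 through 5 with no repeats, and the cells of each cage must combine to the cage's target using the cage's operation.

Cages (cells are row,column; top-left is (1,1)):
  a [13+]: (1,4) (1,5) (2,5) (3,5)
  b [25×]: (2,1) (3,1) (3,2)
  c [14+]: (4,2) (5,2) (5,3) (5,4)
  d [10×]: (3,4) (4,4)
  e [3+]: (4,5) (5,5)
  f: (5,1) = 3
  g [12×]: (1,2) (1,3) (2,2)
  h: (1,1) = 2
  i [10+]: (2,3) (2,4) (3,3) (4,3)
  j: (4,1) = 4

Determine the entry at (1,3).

H is a freebie, so (1,1) = 2.
Cage b needs product 25, so (2,1) = 5.
The 3 cells of cage b must have product 25, leaving (3,1) = 1.
The 3 cells of cage b must have product 25; hence (3,2) = 5.
5 is placed in row 3, so (3,4) = 2.
J is a freebie; hence (4,1) = 4.
Column 4 already has 2, so (4,4) = 5.
Cage f is a single given cell, so (5,1) = 3.
Cage c has sum 14, which forces (4,2) = 3.
Cage c needs sum 14, so (5,2) = 2.
The 4 cells of cage c must have sum 14, which forces (5,3) = 5.
Cage c has sum 14; hence (5,4) = 4.
Row 5 already has 2, so (5,5) = 1.
Cage g needs product 12, which forces (1,3) = 3.
Row 1 now contains 3, leaving (1,4) = 1.
Cage a needs sum 13; hence (1,5) = 5.
1 is placed in column 4, so (2,4) = 3.
Column 3 already has 3, which forces (3,3) = 4.
Row 3 now contains 4, which forces (3,5) = 3.
Column 5 now contains 1, so (4,5) = 2.
1 is placed in row 1, leaving (1,2) = 4.
Cage g needs product 12; hence (2,2) = 1.
Cage i needs sum 10, so (2,3) = 2.
2 is placed in column 5; hence (2,5) = 4.
Row 4 already has 2, so (4,3) = 1.
The full grid is 2 4 3 1 5 / 5 1 2 3 4 / 1 5 4 2 3 / 4 3 1 5 2 / 3 2 5 4 1.

3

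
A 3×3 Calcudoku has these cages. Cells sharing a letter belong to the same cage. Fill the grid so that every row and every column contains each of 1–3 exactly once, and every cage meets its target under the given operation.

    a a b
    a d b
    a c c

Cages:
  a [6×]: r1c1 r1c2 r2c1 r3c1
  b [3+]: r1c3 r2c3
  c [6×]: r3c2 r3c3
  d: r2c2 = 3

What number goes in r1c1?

The 4 cells of cage a must have product 6, which forces r1c2 = 1.
Row 1 already has 1; hence r1c3 = 2.
D is a freebie, so r2c2 = 3.
2 is placed in column 3, so r2c3 = 1.
3 is placed in column 2, so r3c2 = 2.
2 is placed in column 3, so r3c3 = 3.
2 is placed in row 1, so r1c1 = 3.
1 is placed in row 2; hence r2c1 = 2.
Row 3 already has 3, which forces r3c1 = 1.
Filled in: 3 1 2 / 2 3 1 / 1 2 3.

3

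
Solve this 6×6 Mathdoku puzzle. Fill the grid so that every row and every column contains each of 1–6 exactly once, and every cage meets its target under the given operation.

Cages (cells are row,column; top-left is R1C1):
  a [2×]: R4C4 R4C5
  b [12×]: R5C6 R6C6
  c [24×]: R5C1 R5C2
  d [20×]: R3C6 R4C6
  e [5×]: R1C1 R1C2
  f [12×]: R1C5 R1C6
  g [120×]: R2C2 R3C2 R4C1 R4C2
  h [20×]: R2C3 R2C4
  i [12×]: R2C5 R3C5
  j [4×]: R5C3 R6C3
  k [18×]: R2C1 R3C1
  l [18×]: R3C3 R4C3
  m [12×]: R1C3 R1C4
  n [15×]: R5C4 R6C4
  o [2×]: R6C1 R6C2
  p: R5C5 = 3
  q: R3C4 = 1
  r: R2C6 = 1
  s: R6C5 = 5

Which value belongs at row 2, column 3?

5

Cage r is given; hence R2C6 = 1.
Cage q is a single given cell, leaving R3C4 = 1.
Column 4 already has 1, which forces R4C4 = 2.
Row 4 now contains 2, which forces R4C5 = 1.
Cage p is a single given cell, leaving R5C5 = 3.
S is a freebie, leaving R6C5 = 5.
Row 5 already has 3, so R5C4 = 5.
5 is placed in row 6; hence R6C4 = 3.
Cage h needs two cells with product 20; hence R2C3 = 5.
Column 4 already has 5, leaving R2C4 = 4.
Cage m's pair has product 12, so R1C3 = 2.
Column 4 already has 4; hence R1C4 = 6.
6 is placed in row 1; hence R1C5 = 4.
6 is placed in row 1, which forces R1C6 = 3.
In row 4, 6 can only go at R4C3, so R4C3 = 6.
Column 3 now contains 6; hence R3C3 = 3.
The two cells of cage k must have product 18, leaving R2C1 = 3.
3 is placed in row 2; hence R2C2 = 2.
Row 2 now contains 2, which forces R2C5 = 6.
Row 3 now contains 3, which forces R3C1 = 6.
Column 5 already has 6, which forces R3C5 = 2.
Column 1 already has 6, leaving R5C1 = 4.
Row 5 already has 4, so R5C2 = 6.
Row 5 already has 4; hence R5C3 = 1.
Row 5 now contains 6, leaving R5C6 = 2.
2 is placed in column 2; hence R6C2 = 1.
Column 3 already has 1, leaving R6C3 = 4.
Column 6 now contains 2, so R6C6 = 6.
The two cells of cage e must have product 5, which forces R1C1 = 1.
Column 2 now contains 1, leaving R1C2 = 5.
Cage g has product 120, so R3C2 = 4.
Row 3 now contains 4, leaving R3C6 = 5.
4 is placed in column 1, leaving R4C1 = 5.
Cage g needs product 120, which forces R4C2 = 3.
Column 6 now contains 5, which forces R4C6 = 4.
Row 6 already has 1, which forces R6C1 = 2.
Completed grid: 1 5 2 6 4 3 / 3 2 5 4 6 1 / 6 4 3 1 2 5 / 5 3 6 2 1 4 / 4 6 1 5 3 2 / 2 1 4 3 5 6.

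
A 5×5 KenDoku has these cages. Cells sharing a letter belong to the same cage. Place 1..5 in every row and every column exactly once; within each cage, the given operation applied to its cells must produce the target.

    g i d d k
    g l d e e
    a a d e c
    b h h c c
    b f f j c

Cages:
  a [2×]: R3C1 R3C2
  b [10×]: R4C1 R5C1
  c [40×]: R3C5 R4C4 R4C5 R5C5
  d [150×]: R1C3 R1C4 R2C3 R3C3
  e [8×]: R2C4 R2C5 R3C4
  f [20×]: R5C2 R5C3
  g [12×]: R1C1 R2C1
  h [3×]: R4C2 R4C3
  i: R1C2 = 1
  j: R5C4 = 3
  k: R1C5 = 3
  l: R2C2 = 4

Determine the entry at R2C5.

2

I is a freebie, so R1C2 = 1.
The 4 cells of cage d must have product 150, which forces R1C4 = 5.
K is a freebie, which forces R1C5 = 3.
Cage l is given, so R2C2 = 4.
Column 2 now contains 1, which forces R3C2 = 2.
Column 2 now contains 1; hence R4C2 = 3.
3 is placed in row 4, which forces R4C3 = 1.
4 is placed in column 2, leaving R5C2 = 5.
Row 5 already has 5, so R5C3 = 4.
Cage j is a single given cell, so R5C4 = 3.
Row 1 already has 3; hence R1C1 = 4.
Row 1 already has 3, leaving R1C3 = 2.
Row 2 now contains 4; hence R2C1 = 3.
3 is placed in row 2, so R2C3 = 5.
Row 3 now contains 2; hence R3C1 = 1.
Column 3 already has 5; hence R3C3 = 3.
Cage e needs product 8, leaving R3C4 = 4.
Row 3 already has 4, so R3C5 = 5.
The two cells of cage b must have product 10, leaving R4C1 = 5.
4 is placed in column 4, which forces R4C4 = 2.
Row 4 already has 2, so R4C5 = 4.
Row 5 already has 5, which forces R5C1 = 2.
Row 5 now contains 2; hence R5C5 = 1.
Column 4 already has 2, which forces R2C4 = 1.
1 is placed in column 5, which forces R2C5 = 2.
Filled in: 4 1 2 5 3 / 3 4 5 1 2 / 1 2 3 4 5 / 5 3 1 2 4 / 2 5 4 3 1.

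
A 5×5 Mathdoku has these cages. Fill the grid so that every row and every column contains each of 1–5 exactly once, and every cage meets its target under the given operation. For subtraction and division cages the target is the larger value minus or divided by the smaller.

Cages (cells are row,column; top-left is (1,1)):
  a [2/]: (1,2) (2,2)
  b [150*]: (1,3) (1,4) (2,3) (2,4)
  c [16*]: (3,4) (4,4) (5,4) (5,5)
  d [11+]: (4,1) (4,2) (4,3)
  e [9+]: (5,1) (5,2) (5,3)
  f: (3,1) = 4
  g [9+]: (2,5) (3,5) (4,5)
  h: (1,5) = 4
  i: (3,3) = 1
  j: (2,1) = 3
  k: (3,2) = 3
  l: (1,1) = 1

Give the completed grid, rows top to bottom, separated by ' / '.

1 2 5 3 4 / 3 4 2 5 1 / 4 3 1 2 5 / 2 5 4 1 3 / 5 1 3 4 2

Cage l is a single given cell, which forces (1,1) = 1.
Cage h is given, leaving (1,5) = 4.
J is a freebie, leaving (2,1) = 3.
Cage f is a single given cell; hence (3,1) = 4.
K is a freebie, leaving (3,2) = 3.
Cage i is given, leaving (3,3) = 1.
Row 3 already has 1, so (3,4) = 2.
Row 3 now contains 2; hence (3,5) = 5.
Cage c has product 16, which forces (5,5) = 2.
4 is placed in row 1, so (1,2) = 2.
Cage b needs product 150, leaving (1,3) = 5.
Cage b needs product 150; hence (1,4) = 3.
Cage b needs product 150, which forces (2,3) = 2.
Column 4 already has 2, leaving (2,4) = 5.
Column 5 now contains 2, leaving (2,5) = 1.
Column 3 now contains 2, leaving (4,3) = 4.
Row 4 already has 4, so (4,4) = 1.
Cage g needs sum 9, leaving (4,5) = 3.
Row 5 now contains 2, leaving (5,1) = 5.
The 3 cells of cage e must have sum 9; hence (5,2) = 1.
Cage e needs sum 9, which forces (5,3) = 3.
Column 4 already has 1, so (5,4) = 4.
1 is placed in row 2, leaving (2,2) = 4.
5 is placed in column 1, leaving (4,1) = 2.
Row 4 already has 4, which forces (4,2) = 5.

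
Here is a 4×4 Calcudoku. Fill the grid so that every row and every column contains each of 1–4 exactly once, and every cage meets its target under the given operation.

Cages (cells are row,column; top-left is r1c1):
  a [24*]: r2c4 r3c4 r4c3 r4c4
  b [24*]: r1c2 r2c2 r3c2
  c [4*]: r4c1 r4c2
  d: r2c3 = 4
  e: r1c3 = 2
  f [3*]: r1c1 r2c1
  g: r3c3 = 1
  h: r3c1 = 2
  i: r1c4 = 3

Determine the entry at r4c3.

Cage e is given; hence r1c3 = 2.
Cage i is a single given cell; hence r1c4 = 3.
Cage d is a single given cell; hence r2c3 = 4.
Cage h is given, so r3c1 = 2.
Cage g is given, so r3c3 = 1.
1 is placed in row 3, which forces r3c4 = 4.
1 is placed in column 3, which forces r4c3 = 3.
3 is placed in row 1, which forces r1c1 = 1.
3 is placed in row 1, which forces r1c2 = 4.
Cage f needs two cells with product 3, which forces r2c1 = 3.
Cage b needs product 24, leaving r2c2 = 2.
2 is placed in row 2; hence r2c4 = 1.
4 is placed in row 3, which forces r3c2 = 3.
Column 1 already has 1, leaving r4c1 = 4.
Column 2 already has 4, which forces r4c2 = 1.
Column 4 already has 1, so r4c4 = 2.
Completed grid: 1 4 2 3 / 3 2 4 1 / 2 3 1 4 / 4 1 3 2.

3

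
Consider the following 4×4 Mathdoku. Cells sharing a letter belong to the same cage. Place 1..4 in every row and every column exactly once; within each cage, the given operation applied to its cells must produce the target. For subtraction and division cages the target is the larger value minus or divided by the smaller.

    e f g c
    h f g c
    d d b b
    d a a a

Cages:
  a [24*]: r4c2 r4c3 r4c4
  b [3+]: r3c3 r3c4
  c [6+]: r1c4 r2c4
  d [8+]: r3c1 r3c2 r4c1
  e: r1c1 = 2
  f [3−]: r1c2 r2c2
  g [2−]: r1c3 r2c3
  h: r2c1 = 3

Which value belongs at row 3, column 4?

Cage e is a single given cell; hence r1c1 = 2.
2 is placed in row 1, which forces r1c4 = 4.
Cage h is a single given cell, which forces r2c1 = 3.
Column 4 already has 4, which forces r2c4 = 2.
Column 4 already has 2, leaving r3c4 = 1.
Column 4 already has 2; hence r4c4 = 3.
4 is placed in row 1, leaving r1c2 = 1.
Cage g needs two cells with difference 2; hence r1c3 = 3.
The two cells of cage f must have difference 3, so r2c2 = 4.
Cage g needs two cells with difference 2; hence r2c3 = 1.
Row 3 now contains 1, which forces r3c1 = 4.
The 3 cells of cage d must have sum 8, leaving r3c2 = 3.
Row 3 now contains 1, so r3c3 = 2.
The 3 cells of cage d must have sum 8, leaving r4c1 = 1.
Column 2 already has 4, leaving r4c2 = 2.
Column 3 now contains 2, leaving r4c3 = 4.
The full grid is 2 1 3 4 / 3 4 1 2 / 4 3 2 1 / 1 2 4 3.

1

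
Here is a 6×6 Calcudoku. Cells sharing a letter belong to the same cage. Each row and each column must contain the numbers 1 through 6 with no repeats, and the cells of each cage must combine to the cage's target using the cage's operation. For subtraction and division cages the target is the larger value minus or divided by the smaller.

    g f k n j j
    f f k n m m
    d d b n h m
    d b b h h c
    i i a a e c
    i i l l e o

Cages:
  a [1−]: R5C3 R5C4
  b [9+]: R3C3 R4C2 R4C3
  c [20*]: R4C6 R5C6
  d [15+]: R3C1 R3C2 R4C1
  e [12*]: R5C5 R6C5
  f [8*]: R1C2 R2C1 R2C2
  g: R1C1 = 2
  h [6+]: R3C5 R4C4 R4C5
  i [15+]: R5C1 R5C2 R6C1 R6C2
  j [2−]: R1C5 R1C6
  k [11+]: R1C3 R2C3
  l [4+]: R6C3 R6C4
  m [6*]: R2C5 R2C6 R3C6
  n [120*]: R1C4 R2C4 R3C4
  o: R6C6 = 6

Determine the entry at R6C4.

Cage g is a single given cell; hence R1C1 = 2.
Cage o is given, which forces R6C6 = 6.
Cage f has product 8, so R2C2 = 2.
Cage m needs product 6; hence R3C6 = 2.
The only place for 2 in row 6 is R6C5.
Cage e needs two cells with product 12; hence R5C5 = 6.
In column 5, 4 can only go at R4C5, so R4C5 = 4.
Cage h has sum 6, leaving R3C5 = 1.
Cage h needs sum 6, leaving R4C4 = 1.
Row 4 now contains 4, so R4C6 = 5.
Cage c needs two cells with product 20; hence R5C6 = 4.
Column 4 already has 1, so R6C4 = 3.
Column 5 already has 1, leaving R2C5 = 3.
Cage m has product 6, so R2C6 = 1.
The 3 cells of cage b must have sum 9, leaving R3C3 = 4.
5 is placed in row 4, which forces R4C1 = 6.
The 3 cells of cage b must have sum 9; hence R4C2 = 3.
The 3 cells of cage b must have sum 9, leaving R4C3 = 2.
Cage a's pair has difference 1, leaving R5C4 = 2.
Row 6 already has 3; hence R6C3 = 1.
The 3 cells of cage f must have product 8, which forces R1C2 = 1.
3 is placed in column 5, leaving R1C5 = 5.
Column 6 already has 1, so R1C6 = 3.
Row 2 already has 1; hence R2C1 = 4.
Cage d needs sum 15; hence R3C1 = 3.
The 3 cells of cage d must have sum 15, so R3C2 = 6.
6 is placed in row 3, leaving R3C4 = 5.
1 is placed in column 2; hence R5C2 = 5.
Column 3 already has 1, which forces R5C3 = 3.
4 is placed in column 1, so R6C1 = 5.
5 is placed in column 2, which forces R6C2 = 4.
5 is placed in row 1, which forces R1C3 = 6.
The 3 cells of cage n must have product 120, leaving R1C4 = 4.
The two cells of cage k must have sum 11, which forces R2C3 = 5.
5 is placed in column 4, which forces R2C4 = 6.
5 is placed in row 5; hence R5C1 = 1.
Completed grid: 2 1 6 4 5 3 / 4 2 5 6 3 1 / 3 6 4 5 1 2 / 6 3 2 1 4 5 / 1 5 3 2 6 4 / 5 4 1 3 2 6.

3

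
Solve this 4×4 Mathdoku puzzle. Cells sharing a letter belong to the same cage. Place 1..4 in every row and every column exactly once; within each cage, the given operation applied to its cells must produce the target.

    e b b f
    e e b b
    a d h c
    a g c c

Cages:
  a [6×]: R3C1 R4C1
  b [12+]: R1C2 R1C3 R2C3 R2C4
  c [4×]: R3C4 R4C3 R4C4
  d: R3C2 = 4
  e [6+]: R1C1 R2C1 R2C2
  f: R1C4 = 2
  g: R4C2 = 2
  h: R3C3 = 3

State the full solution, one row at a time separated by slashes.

Cage f is a single given cell, which forces R1C4 = 2.
Cage d is a single given cell, leaving R3C2 = 4.
Cage h is given, so R3C3 = 3.
2 is placed in column 4, so R3C4 = 1.
Cage g is a single given cell, which forces R4C2 = 2.
Row 4 now contains 2, leaving R4C3 = 1.
Column 4 already has 1, which forces R4C4 = 4.
The 4 cells of cage b must have sum 12, which forces R1C2 = 3.
Column 3 already has 1, so R1C3 = 4.
Column 2 already has 3, which forces R2C2 = 1.
Cage b needs sum 12; hence R2C3 = 2.
Column 4 already has 4, so R2C4 = 3.
Row 3 now contains 3, which forces R3C1 = 2.
Row 4 now contains 2; hence R4C1 = 3.
3 is placed in row 1; hence R1C1 = 1.
Row 2 already has 2, so R2C1 = 4.

1 3 4 2 / 4 1 2 3 / 2 4 3 1 / 3 2 1 4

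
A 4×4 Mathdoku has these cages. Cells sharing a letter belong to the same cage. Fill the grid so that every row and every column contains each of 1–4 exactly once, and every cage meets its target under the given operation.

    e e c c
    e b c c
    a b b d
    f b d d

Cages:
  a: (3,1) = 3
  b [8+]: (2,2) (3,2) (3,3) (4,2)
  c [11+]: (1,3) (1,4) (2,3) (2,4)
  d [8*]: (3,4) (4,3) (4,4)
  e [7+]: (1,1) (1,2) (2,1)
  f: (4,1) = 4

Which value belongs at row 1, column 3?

A is a freebie, which forces (3,1) = 3.
F is a freebie; hence (4,1) = 4.
The 3 cells of cage e must have sum 7, so (1,2) = 4.
Cage d has product 8, so (3,4) = 4.
Cage c needs sum 11, so (2,3) = 4.
Cage b has sum 8, leaving (3,2) = 1.
Cage b needs sum 8, leaving (3,3) = 2.
Column 3 already has 2, leaving (4,3) = 1.
Row 4 now contains 1; hence (4,4) = 2.
Column 3 already has 2; hence (1,3) = 3.
The 4 cells of cage c must have sum 11, leaving (1,4) = 1.
The 4 cells of cage b must have sum 8, leaving (2,2) = 2.
Column 4 already has 2, which forces (2,4) = 3.
2 is placed in row 4, leaving (4,2) = 3.
1 is placed in row 1, leaving (1,1) = 2.
Row 2 already has 2; hence (2,1) = 1.
Completed grid: 2 4 3 1 / 1 2 4 3 / 3 1 2 4 / 4 3 1 2.

3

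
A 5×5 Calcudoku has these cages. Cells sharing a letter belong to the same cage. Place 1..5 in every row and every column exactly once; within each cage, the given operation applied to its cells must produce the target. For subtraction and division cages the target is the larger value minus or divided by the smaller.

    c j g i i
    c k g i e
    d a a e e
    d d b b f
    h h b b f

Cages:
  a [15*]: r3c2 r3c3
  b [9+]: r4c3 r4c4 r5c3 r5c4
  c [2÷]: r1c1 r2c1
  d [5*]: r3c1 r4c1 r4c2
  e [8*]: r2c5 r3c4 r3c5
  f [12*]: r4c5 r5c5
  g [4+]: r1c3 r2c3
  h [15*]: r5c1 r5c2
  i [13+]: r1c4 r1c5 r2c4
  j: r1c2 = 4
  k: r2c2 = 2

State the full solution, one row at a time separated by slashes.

2 4 1 3 5 / 4 2 3 5 1 / 1 3 5 4 2 / 5 1 4 2 3 / 3 5 2 1 4

J is a freebie, which forces r1c2 = 4.
Row 1 now contains 4, leaving r1c5 = 5.
Cage k is given, which forces r2c2 = 2.
Cage d has product 5, which forces r3c1 = 1.
Cage d needs product 5; hence r4c1 = 5.
Cage d needs product 5, leaving r4c2 = 1.
5 is placed in column 1, which forces r5c1 = 3.
Row 5 now contains 3, so r5c2 = 5.
Row 5 now contains 3; hence r5c5 = 4.
1 is placed in column 1, which forces r1c1 = 2.
5 is placed in row 1, so r1c4 = 3.
1 is placed in column 1, so r2c1 = 4.
Cage i has sum 13; hence r2c4 = 5.
Column 5 now contains 4; hence r2c5 = 1.
Column 2 already has 5, so r3c2 = 3.
The two cells of cage a must have product 15, so r3c3 = 5.
Cage e needs product 8, which forces r3c4 = 4.
Column 5 now contains 4; hence r3c5 = 2.
Column 4 now contains 4, leaving r4c4 = 2.
Column 5 now contains 4, which forces r4c5 = 3.
2 is placed in column 4; hence r5c4 = 1.
Row 1 already has 3, leaving r1c3 = 1.
Row 2 now contains 1, which forces r2c3 = 3.
Row 4 now contains 2, which forces r4c3 = 4.
Row 5 now contains 1, which forces r5c3 = 2.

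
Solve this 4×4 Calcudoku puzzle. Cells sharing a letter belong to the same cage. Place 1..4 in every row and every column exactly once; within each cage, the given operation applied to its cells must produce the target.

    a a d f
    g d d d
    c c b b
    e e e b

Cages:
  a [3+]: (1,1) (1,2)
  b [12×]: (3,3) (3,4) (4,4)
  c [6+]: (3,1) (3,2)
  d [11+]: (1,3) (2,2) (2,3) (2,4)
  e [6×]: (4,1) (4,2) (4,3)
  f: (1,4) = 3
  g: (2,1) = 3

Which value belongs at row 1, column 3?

4

Cage f is given; hence (1,4) = 3.
Cage g is given, which forces (2,1) = 3.
The 4 cells of cage d must have sum 11, which forces (1,3) = 4.
Cage b has product 12, so (3,3) = 3.
The 3 cells of cage e must have product 6, so (4,2) = 3.
Row 3 needs a 1, and only (3,4) is open for it.
Column 4 now contains 1, which forces (4,4) = 4.
The 4 cells of cage d must have sum 11; hence (2,2) = 4.
Cage d has sum 11, leaving (2,3) = 1.
Column 4 already has 4; hence (2,4) = 2.
4 is placed in column 2, which forces (3,2) = 2.
Column 3 already has 1, so (4,3) = 2.
Cage a's pair has sum 3, leaving (1,1) = 2.
Column 2 now contains 2, so (1,2) = 1.
Row 3 already has 2; hence (3,1) = 4.
Row 4 already has 2, so (4,1) = 1.
The full grid is 2 1 4 3 / 3 4 1 2 / 4 2 3 1 / 1 3 2 4.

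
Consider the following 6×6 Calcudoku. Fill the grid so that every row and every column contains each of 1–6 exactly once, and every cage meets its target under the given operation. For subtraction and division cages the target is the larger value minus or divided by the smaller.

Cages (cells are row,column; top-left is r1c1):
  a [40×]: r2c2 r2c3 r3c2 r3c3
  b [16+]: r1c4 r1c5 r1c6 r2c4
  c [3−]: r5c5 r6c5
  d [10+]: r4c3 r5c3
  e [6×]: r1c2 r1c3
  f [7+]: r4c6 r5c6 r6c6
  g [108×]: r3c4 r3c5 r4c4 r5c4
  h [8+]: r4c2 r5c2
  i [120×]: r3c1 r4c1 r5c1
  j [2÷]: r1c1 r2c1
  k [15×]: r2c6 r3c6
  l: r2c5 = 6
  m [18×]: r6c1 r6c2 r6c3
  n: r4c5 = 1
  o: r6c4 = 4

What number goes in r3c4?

6

Cage l is a single given cell, leaving r2c5 = 6.
6 is placed in column 5, leaving r3c5 = 3.
Row 3 already has 3, so r3c6 = 5.
N is a freebie; hence r4c5 = 1.
O is a freebie, leaving r6c4 = 4.
Column 6 now contains 5, which forces r2c6 = 3.
Row 5 needs a 1, and only r5c6 is open for it.
The 3 cells of cage f must have sum 7, so r4c6 = 4.
Column 6 now contains 1; hence r6c6 = 2.
4 is placed in column 6, so r1c6 = 6.
4 is placed in row 4, which forces r4c3 = 6.
Cage d's pair has sum 10; hence r5c3 = 4.
The two cells of cage c must have difference 3, leaving r5c5 = 2.
2 is placed in row 6, leaving r6c5 = 5.
Column 5 now contains 5, which forces r1c5 = 4.
Cage i needs product 120, which forces r3c1 = 4.
Row 4 already has 6, so r4c1 = 5.
The 3 cells of cage i must have product 120, so r5c1 = 6.
Row 5 already has 6, so r5c4 = 3.
The 4 cells of cage a must have product 40; hence r2c2 = 4.
Cage a has product 40, so r2c3 = 5.
5 is placed in row 2, leaving r2c4 = 1.
Cage g needs product 108, so r3c4 = 6.
Cage h needs two cells with sum 8, leaving r4c2 = 3.
3 is placed in column 4, leaving r4c4 = 2.
Row 5 already has 3, which forces r5c2 = 5.
The 3 cells of cage m must have product 18, which forces r6c2 = 6.
Cage j needs two cells with quotient 2, leaving r1c1 = 1.
Column 2 now contains 3, leaving r1c2 = 2.
Cage e's pair has product 6; hence r1c3 = 3.
Column 4 already has 1, leaving r1c4 = 5.
Row 2 now contains 1, so r2c1 = 2.
2 is placed in column 2, leaving r3c2 = 1.
Row 3 already has 1, leaving r3c3 = 2.
Column 1 already has 1; hence r6c1 = 3.
Column 3 now contains 3, so r6c3 = 1.
Filled in: 1 2 3 5 4 6 / 2 4 5 1 6 3 / 4 1 2 6 3 5 / 5 3 6 2 1 4 / 6 5 4 3 2 1 / 3 6 1 4 5 2.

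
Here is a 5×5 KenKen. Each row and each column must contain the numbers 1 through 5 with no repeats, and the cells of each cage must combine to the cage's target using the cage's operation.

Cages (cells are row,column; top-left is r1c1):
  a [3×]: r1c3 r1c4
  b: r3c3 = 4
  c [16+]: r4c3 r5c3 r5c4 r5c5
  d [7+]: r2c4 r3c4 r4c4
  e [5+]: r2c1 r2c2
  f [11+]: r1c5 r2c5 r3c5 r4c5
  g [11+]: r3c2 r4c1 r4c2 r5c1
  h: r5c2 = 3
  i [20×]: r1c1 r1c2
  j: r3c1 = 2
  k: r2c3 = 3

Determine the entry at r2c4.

2

Cage k is given, so r2c3 = 3.
J is a freebie; hence r3c1 = 2.
B is a freebie, so r3c3 = 4.
4 is placed in row 3, leaving r3c4 = 1.
4 is placed in column 3, which forces r4c3 = 5.
Cage h is given, so r5c2 = 3.
Column 3 already has 5, which forces r5c3 = 2.
Column 3 now contains 3, so r1c3 = 1.
1 is placed in column 4, leaving r1c4 = 3.
Column 2 already has 3, which forces r3c2 = 5.
5 is placed in row 3; hence r3c5 = 3.
Cage g needs sum 11, which forces r5c1 = 1.
Cage i's pair has product 20; hence r1c1 = 5.
Column 2 already has 5, which forces r1c2 = 4.
5 is placed in row 1, leaving r1c5 = 2.
Column 1 already has 1, leaving r2c1 = 4.
Cage e's pair has sum 5, so r2c2 = 1.
Row 2 now contains 4, so r2c4 = 2.
Row 2 now contains 1, which forces r2c5 = 5.
Column 1 now contains 4, which forces r4c1 = 3.
Column 2 already has 1; hence r4c2 = 2.
Column 4 now contains 2, which forces r4c4 = 4.
2 is placed in column 5, leaving r4c5 = 1.
Column 4 already has 4, so r5c4 = 5.
Column 5 already has 5, leaving r5c5 = 4.
Completed grid: 5 4 1 3 2 / 4 1 3 2 5 / 2 5 4 1 3 / 3 2 5 4 1 / 1 3 2 5 4.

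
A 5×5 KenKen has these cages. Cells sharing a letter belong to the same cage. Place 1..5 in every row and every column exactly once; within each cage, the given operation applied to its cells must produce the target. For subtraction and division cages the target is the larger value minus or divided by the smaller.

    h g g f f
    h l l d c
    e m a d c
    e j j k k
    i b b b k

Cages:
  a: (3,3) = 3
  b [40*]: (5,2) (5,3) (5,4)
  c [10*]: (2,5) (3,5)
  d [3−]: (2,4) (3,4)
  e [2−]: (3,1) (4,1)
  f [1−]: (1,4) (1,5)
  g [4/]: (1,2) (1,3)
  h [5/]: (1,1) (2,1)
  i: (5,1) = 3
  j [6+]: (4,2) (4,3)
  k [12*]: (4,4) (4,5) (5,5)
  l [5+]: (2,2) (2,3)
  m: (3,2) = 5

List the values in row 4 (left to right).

2 1 5 3 4

Cage m is a single given cell; hence (3,2) = 5.
Cage a is given, so (3,3) = 3.
5 is placed in row 3; hence (3,5) = 2.
Cage i is given, so (5,1) = 3.
Column 5 already has 2; hence (2,5) = 5.
The two cells of cage e must have difference 2; hence (3,1) = 4.
Row 3 already has 4, so (3,4) = 1.
Cage e needs two cells with difference 2, which forces (4,1) = 2.
Cage h needs two cells with quotient 5; hence (1,1) = 5.
5 is placed in row 2, which forces (2,1) = 1.
1 is placed in column 4; hence (2,4) = 4.
Cage j's pair has sum 6, which forces (4,2) = 1.
The two cells of cage j must have sum 6; hence (4,3) = 5.
Column 4 now contains 4, so (4,4) = 3.
3 is placed in row 4, leaving (4,5) = 4.
4 is placed in column 5, which forces (5,5) = 1.
Column 2 now contains 1, so (1,2) = 4.
Cage g needs two cells with quotient 4; hence (1,3) = 1.
3 is placed in column 4; hence (1,4) = 2.
Column 5 now contains 1, which forces (1,5) = 3.
Row 2 now contains 4, which forces (2,2) = 3.
Row 2 now contains 4, leaving (2,3) = 2.
Column 2 already has 4, leaving (5,2) = 2.
Column 3 now contains 2, which forces (5,3) = 4.
Cage b has product 40, so (5,4) = 5.
Completed grid: 5 4 1 2 3 / 1 3 2 4 5 / 4 5 3 1 2 / 2 1 5 3 4 / 3 2 4 5 1.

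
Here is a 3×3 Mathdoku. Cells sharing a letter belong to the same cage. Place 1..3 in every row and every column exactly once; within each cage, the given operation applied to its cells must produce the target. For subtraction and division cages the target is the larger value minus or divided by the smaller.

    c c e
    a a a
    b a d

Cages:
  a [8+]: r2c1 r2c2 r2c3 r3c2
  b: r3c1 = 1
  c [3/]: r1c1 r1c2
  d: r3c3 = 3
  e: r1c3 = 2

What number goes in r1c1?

E is a freebie, so r1c3 = 2.
B is a freebie, leaving r3c1 = 1.
Cage a needs sum 8, so r3c2 = 2.
D is a freebie; hence r3c3 = 3.
Column 1 now contains 1, so r1c1 = 3.
The two cells of cage c must have quotient 3, so r1c2 = 1.
Cage a has sum 8, which forces r2c1 = 2.
Cage a needs sum 8, which forces r2c2 = 3.
3 is placed in column 3, which forces r2c3 = 1.
The full grid is 3 1 2 / 2 3 1 / 1 2 3.

3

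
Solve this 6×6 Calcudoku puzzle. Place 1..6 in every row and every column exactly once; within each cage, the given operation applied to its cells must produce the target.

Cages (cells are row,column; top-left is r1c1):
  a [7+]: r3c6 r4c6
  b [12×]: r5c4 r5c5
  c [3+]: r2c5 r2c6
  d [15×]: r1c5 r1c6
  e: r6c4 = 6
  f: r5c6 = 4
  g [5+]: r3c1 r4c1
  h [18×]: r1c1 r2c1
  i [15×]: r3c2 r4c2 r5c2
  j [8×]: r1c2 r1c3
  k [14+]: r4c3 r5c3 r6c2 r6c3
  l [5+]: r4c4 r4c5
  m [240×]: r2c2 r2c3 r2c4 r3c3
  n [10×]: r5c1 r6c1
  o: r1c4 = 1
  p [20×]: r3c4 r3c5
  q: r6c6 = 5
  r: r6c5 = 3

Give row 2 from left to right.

3 6 5 4 1 2

Cage o is given, so r1c4 = 1.
F is a freebie; hence r5c6 = 4.
Cage e is a single given cell, leaving r6c4 = 6.
Cage r is given, which forces r6c5 = 3.
Cage q is given; hence r6c6 = 5.
Column 5 already has 3, which forces r1c5 = 5.
Column 6 now contains 5, which forces r1c6 = 3.
Column 5 already has 5, leaving r3c5 = 4.
The two cells of cage n must have product 10, which forces r5c1 = 5.
The two cells of cage b must have product 12, which forces r5c4 = 2.
The two cells of cage b must have product 12, so r5c5 = 6.
Row 6 already has 5, leaving r6c1 = 2.
Row 1 already has 3, leaving r1c1 = 6.
The two cells of cage h must have product 18; hence r2c1 = 3.
The two cells of cage g must have sum 5, leaving r3c1 = 1.
Row 3 already has 4, so r3c4 = 5.
Row 3 already has 1, leaving r3c6 = 6.
The two cells of cage g must have sum 5, so r4c1 = 4.
The 4 cells of cage k must have sum 14, which forces r4c3 = 6.
Row 4 already has 4, leaving r4c4 = 3.
Column 6 already has 6, so r4c6 = 1.
6 is placed in row 5; hence r5c3 = 3.
Cage m has product 240, which forces r2c2 = 6.
Cage m has product 240, so r2c3 = 5.
Column 4 already has 5, which forces r2c4 = 4.
Cage c needs two cells with sum 3, leaving r2c5 = 1.
1 is placed in column 6; hence r2c6 = 2.
Row 3 now contains 5, which forces r3c2 = 3.
Row 3 now contains 6, so r3c3 = 2.
Row 4 already has 1; hence r4c2 = 5.
Row 4 already has 1, leaving r4c5 = 2.
Row 5 now contains 3; hence r5c2 = 1.
Column 2 now contains 1, leaving r6c2 = 4.
Row 6 already has 4, so r6c3 = 1.
4 is placed in column 2, so r1c2 = 2.
Column 3 already has 2, leaving r1c3 = 4.
Filled in: 6 2 4 1 5 3 / 3 6 5 4 1 2 / 1 3 2 5 4 6 / 4 5 6 3 2 1 / 5 1 3 2 6 4 / 2 4 1 6 3 5.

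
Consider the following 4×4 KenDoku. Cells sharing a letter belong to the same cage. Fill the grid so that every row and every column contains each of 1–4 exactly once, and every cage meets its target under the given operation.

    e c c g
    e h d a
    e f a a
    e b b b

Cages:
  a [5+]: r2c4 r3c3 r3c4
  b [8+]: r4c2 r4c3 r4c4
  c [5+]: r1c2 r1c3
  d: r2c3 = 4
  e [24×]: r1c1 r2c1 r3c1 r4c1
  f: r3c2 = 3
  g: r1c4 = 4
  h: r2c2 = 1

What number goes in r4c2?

Cage g is given, which forces r1c4 = 4.
Cage h is given, which forces r2c2 = 1.
D is a freebie; hence r2c3 = 4.
Row 2 now contains 1, so r2c4 = 2.
Cage f is a single given cell, which forces r3c2 = 3.
Row 3 already has 3; hence r3c4 = 1.
3 is placed in column 2; hence r4c2 = 4.
Column 4 already has 1, so r4c4 = 3.
3 is placed in column 2, which forces r1c2 = 2.
The two cells of cage c must have sum 5, leaving r1c3 = 3.
Row 2 now contains 2, leaving r2c1 = 3.
Cage e needs product 24, so r3c1 = 4.
1 is placed in row 3, leaving r3c3 = 2.
Row 4 already has 3, leaving r4c3 = 1.
Row 1 now contains 2; hence r1c1 = 1.
1 is placed in row 4, which forces r4c1 = 2.
The full grid is 1 2 3 4 / 3 1 4 2 / 4 3 2 1 / 2 4 1 3.

4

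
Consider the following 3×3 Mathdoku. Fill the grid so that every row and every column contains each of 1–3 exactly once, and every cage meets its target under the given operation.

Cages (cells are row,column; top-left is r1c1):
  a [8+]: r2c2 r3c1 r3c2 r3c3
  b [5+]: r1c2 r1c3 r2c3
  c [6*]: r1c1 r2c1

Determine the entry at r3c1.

1

Cage a has sum 8, leaving r2c2 = 2.
2 is placed in row 2, which forces r2c3 = 1.
Cage c needs two cells with product 6, leaving r1c1 = 2.
Column 2 now contains 2, which forces r1c2 = 1.
1 is placed in column 3, leaving r1c3 = 3.
2 is placed in row 2; hence r2c1 = 3.
Column 1 now contains 3; hence r3c1 = 1.
Column 2 already has 1, which forces r3c2 = 3.
3 is placed in column 3, so r3c3 = 2.
Completed grid: 2 1 3 / 3 2 1 / 1 3 2.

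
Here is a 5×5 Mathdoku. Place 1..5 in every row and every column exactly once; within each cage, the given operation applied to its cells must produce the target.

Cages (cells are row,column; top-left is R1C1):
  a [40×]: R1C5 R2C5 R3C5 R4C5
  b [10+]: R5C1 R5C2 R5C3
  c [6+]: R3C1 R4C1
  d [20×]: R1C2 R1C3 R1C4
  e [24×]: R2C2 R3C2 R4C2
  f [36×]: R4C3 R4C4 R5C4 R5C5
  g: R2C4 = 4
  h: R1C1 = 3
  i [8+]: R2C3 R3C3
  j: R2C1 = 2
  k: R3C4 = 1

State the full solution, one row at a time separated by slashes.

Cage h is a single given cell, leaving R1C1 = 3.
Cage j is given, so R2C1 = 2.
G is a freebie, leaving R2C4 = 4.
K is a freebie, leaving R3C4 = 1.
Column 4 now contains 1; hence R1C4 = 5.
Row 2 now contains 4, leaving R2C2 = 3.
Row 2 now contains 3; hence R2C3 = 5.
Row 2 now contains 5, so R2C5 = 1.
Cage c's pair has sum 6, which forces R3C1 = 5.
5 is placed in column 3, leaving R3C3 = 3.
Cage c's pair has sum 6, leaving R4C1 = 1.
3 is placed in column 3, so R4C3 = 2.
Row 4 already has 2, which forces R4C4 = 3.
1 is placed in column 1, leaving R5C1 = 4.
Row 5 now contains 4, leaving R5C3 = 1.
Column 4 now contains 3; hence R5C4 = 2.
Row 5 now contains 2, so R5C5 = 3.
Cage d needs product 20, leaving R1C2 = 1.
Column 3 already has 1, which forces R1C3 = 4.
Row 1 already has 4; hence R1C5 = 2.
Cage e needs product 24, leaving R3C2 = 2.
Column 5 now contains 2, leaving R3C5 = 4.
Row 4 already has 2, so R4C2 = 4.
Cage a needs product 40; hence R4C5 = 5.
Row 5 now contains 2, leaving R5C2 = 5.

3 1 4 5 2 / 2 3 5 4 1 / 5 2 3 1 4 / 1 4 2 3 5 / 4 5 1 2 3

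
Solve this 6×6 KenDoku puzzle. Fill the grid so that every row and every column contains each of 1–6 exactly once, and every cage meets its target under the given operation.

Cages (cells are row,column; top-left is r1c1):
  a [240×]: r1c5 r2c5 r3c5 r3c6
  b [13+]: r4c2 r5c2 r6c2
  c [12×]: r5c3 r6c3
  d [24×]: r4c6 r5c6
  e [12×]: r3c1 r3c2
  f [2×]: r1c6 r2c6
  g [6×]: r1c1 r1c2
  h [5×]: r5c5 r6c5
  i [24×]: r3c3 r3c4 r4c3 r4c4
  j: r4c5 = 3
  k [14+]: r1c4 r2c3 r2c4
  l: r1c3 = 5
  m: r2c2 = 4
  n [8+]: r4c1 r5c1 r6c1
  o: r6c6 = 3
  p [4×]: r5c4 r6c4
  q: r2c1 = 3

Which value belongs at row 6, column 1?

L is a freebie; hence r1c3 = 5.
Cage q is given, which forces r2c1 = 3.
M is a freebie; hence r2c2 = 4.
Row 2 now contains 4, leaving r2c3 = 6.
J is a freebie, so r4c5 = 3.
Cage o is a single given cell, leaving r6c6 = 3.
The two cells of cage c must have product 12; hence r5c3 = 3.
Cage c needs two cells with product 12, leaving r6c3 = 4.
Row 6 now contains 4, leaving r6c4 = 1.
Row 6 now contains 1; hence r6c5 = 5.
5 is placed in column 5, leaving r2c5 = 2.
Row 2 already has 2; hence r2c6 = 1.
The 4 cells of cage a must have product 240, leaving r3c6 = 5.
1 is placed in column 4, leaving r5c4 = 4.
5 is placed in column 5; hence r5c5 = 1.
Row 5 now contains 4, which forces r5c6 = 6.
Row 6 now contains 5; hence r6c1 = 2.
2 is placed in row 6, so r6c2 = 6.
Cage g needs two cells with product 6, leaving r1c1 = 6.
Cage g's pair has product 6, leaving r1c2 = 1.
The 3 cells of cage k must have sum 14, so r1c4 = 3.
6 is placed in row 1; hence r1c5 = 4.
1 is placed in column 6, which forces r1c6 = 2.
Row 2 already has 2; hence r2c4 = 5.
Column 1 now contains 6, leaving r3c1 = 4.
Column 5 already has 4, which forces r3c5 = 6.
Cage n has sum 8, so r4c1 = 1.
Row 4 now contains 1, so r4c3 = 2.
2 is placed in row 4, which forces r4c4 = 6.
Column 6 already has 6, so r4c6 = 4.
Row 5 now contains 1; hence r5c1 = 5.
Row 5 now contains 5; hence r5c2 = 2.
2 is placed in column 2, so r3c2 = 3.
Column 3 already has 2, which forces r3c3 = 1.
Row 3 now contains 6; hence r3c4 = 2.
2 is placed in row 4, leaving r4c2 = 5.
Filled in: 6 1 5 3 4 2 / 3 4 6 5 2 1 / 4 3 1 2 6 5 / 1 5 2 6 3 4 / 5 2 3 4 1 6 / 2 6 4 1 5 3.

2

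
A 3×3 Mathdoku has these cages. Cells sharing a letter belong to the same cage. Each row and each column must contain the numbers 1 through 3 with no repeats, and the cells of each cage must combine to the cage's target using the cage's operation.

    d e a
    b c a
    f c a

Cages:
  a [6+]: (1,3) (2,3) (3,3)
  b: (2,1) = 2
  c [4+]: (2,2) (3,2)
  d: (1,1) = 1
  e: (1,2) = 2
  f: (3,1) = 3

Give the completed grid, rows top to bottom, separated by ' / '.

1 2 3 / 2 3 1 / 3 1 2

Cage d is given, leaving (1,1) = 1.
Cage e is given, so (1,2) = 2.
Row 1 now contains 2, leaving (1,3) = 3.
B is a freebie; hence (2,1) = 2.
Row 2 now contains 2, which forces (2,3) = 1.
Cage f is a single given cell, so (3,1) = 3.
3 is placed in row 3, so (3,2) = 1.
1 is placed in column 3, so (3,3) = 2.
Row 2 already has 1; hence (2,2) = 3.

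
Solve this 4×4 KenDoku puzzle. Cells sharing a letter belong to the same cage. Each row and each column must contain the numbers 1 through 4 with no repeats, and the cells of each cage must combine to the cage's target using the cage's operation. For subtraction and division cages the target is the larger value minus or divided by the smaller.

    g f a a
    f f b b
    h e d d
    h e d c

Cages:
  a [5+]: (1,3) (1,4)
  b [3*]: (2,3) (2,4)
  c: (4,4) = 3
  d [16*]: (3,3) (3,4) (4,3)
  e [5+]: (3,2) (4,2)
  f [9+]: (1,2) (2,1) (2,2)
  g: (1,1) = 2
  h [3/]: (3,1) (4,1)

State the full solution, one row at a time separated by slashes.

2 3 1 4 / 4 2 3 1 / 3 1 4 2 / 1 4 2 3

Cage g is given, which forces (1,1) = 2.
Cage c is a single given cell, which forces (4,4) = 3.
Cage b's pair has product 3; hence (2,3) = 3.
3 is placed in column 4, leaving (2,4) = 1.
The two cells of cage h must have quotient 3, so (3,1) = 3.
Row 4 already has 3; hence (4,1) = 1.
The 3 cells of cage f must have sum 9, leaving (1,2) = 3.
The two cells of cage a must have sum 5; hence (1,3) = 1.
1 is placed in column 4, which forces (1,4) = 4.
Row 2 now contains 3, so (2,1) = 4.
Row 2 already has 1, so (2,2) = 2.
Cage e's pair has sum 5, so (3,2) = 1.
1 is placed in column 3, leaving (3,3) = 4.
Column 4 now contains 4, so (3,4) = 2.
Cage e needs two cells with sum 5, so (4,2) = 4.
Column 3 already has 4, which forces (4,3) = 2.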